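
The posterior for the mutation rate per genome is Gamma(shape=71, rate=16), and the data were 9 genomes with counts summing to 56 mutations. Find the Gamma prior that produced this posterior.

A Gamma(α, β) prior (rate parametrization) on a Poisson rate with n observations summing to S gives posterior Gamma(α+S, β+n).
So α = 71 − 56 = 15 and β = 16 − 9 = 7.

Gamma(shape=15, rate=7)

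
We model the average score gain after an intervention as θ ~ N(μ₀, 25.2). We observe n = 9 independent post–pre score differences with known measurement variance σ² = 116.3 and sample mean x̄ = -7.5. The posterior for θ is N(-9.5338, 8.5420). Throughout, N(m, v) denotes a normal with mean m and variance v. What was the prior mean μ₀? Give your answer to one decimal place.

With known observation variance, the Normal–Normal posterior has precision τ_n = τ₀ + n/σ² and mean μ_n = (τ₀μ₀ + (n/σ²)x̄)/τ_n.
Here τ₀ = 1/25.2 = 0.039683 and τ_data = 9/116.3 = 0.077386, so τ_n = 0.117069.
Rearranging for μ₀: μ₀ = (μ_n·τ_n − τ_data·x̄)/τ₀ = (-9.5338·0.117069 − 0.077386·-7.5) / 0.039683 = -0.535717/0.039683 ≈ -13.5.

μ₀ = -13.5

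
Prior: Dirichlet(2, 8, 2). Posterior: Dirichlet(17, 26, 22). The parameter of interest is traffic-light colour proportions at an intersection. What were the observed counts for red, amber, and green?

counts (15, 18, 20)

For a Dirichlet(α) prior with multinomial counts c, the posterior is Dirichlet(α + c) componentwise.
Counts are posterior − prior componentwise: 17−2=15, 26−8=18, 22−2=20.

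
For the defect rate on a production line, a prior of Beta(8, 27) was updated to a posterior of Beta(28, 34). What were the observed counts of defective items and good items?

Beta is conjugate to the binomial likelihood: posterior = Beta(α+s, β+f).
Match parameters: s=28−8=20, f=34−27=7.

20 defective items and 7 good items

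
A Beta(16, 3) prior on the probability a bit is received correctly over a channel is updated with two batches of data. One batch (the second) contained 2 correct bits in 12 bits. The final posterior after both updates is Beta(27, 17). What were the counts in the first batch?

9 correct bits and 4 errors

Sequential conjugate updates are equivalent to a single update on the pooled data, so total successes = posterior α − prior α and total failures = posterior β − prior β.
Total across both batches: 27−16=11 correct bits, 17−3=14 errors.
Subtract the second batch: 11−2=9 correct bits and 14−10=4 errors.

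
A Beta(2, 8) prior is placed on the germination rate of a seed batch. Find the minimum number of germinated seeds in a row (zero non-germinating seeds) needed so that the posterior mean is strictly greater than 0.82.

After k germinated seeds and 0 non-germinating seeds the posterior is Beta(2+k, 8), with mean (2+k)/(2+8+k).
Set (2+k)/(10+k) > 0.82 and solve: k > (0.82·10 − 2)/(1 − 0.82) = 34.444.
The smallest integer exceeding 34.444 is 35.

k = 35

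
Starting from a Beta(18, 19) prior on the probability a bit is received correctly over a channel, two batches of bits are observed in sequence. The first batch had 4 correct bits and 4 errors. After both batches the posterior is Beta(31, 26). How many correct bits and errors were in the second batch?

Sequential conjugate updates are equivalent to a single update on the pooled data, so total successes = posterior α − prior α and total failures = posterior β − prior β.
Total across both batches: 31−18=13 correct bits, 26−19=7 errors.
Subtract the first batch: 13−4=9 correct bits and 7−4=3 errors.

9 correct bits and 3 errors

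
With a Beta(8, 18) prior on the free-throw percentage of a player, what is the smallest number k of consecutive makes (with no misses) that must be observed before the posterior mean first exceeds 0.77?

k = 53

After k makes and 0 misses the posterior is Beta(8+k, 18), with mean (8+k)/(8+18+k).
Set (8+k)/(26+k) > 0.77 and solve: k > (0.77·26 − 8)/(1 − 0.77) = 52.261.
The smallest integer exceeding 52.261 is 53.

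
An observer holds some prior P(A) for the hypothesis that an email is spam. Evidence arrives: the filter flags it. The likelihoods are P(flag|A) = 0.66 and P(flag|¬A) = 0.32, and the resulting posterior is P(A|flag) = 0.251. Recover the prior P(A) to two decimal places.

P(A) = 0.14

Bayes' rule in odds form gives O(A|E) = O(A)·[P(E|A)/P(E|¬A)], hence O(A) = O(A|E)/LR.
Posterior odds = 0.251/(1−0.251) = 0.3351. LR = 0.66/0.32 = 2.0625.
Prior odds = 0.3351/2.0625 = 0.1625, so P(A) = 0.1625/(1+0.1625) ≈ 0.14.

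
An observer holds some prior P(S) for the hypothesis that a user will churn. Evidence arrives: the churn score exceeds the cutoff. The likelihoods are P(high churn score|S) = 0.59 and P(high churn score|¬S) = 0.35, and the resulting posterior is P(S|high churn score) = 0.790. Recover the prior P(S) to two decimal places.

P(S) = 0.69

Bayes' rule in odds form gives O(S|E) = O(S)·[P(E|S)/P(E|¬S)], hence O(S) = O(S|E)/LR.
Posterior odds = 0.790/(1−0.790) = 3.7619. LR = 0.59/0.35 = 1.6857.
Prior odds = 3.7619/1.6857 = 2.2317, so P(S) = 2.2317/(1+2.2317) ≈ 0.69.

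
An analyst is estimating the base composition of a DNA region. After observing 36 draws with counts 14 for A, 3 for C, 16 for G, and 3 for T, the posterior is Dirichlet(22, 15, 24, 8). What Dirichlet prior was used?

Dirichlet(8, 12, 8, 5)

For a Dirichlet(α) prior with multinomial counts c, the posterior is Dirichlet(α + c) componentwise.
Subtract each count from the matching posterior parameter: 22−14=8, 15−3=12, 24−16=8, 8−3=5.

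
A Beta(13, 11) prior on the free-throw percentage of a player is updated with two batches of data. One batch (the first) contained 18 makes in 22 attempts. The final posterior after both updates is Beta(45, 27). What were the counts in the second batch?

Because Beta–binomial updating is additive in the counts, the combined data contributed (α_post−α_prior, β_post−β_prior) successes and failures.
Total across both batches: 45−13=32 makes, 27−11=16 misses.
Subtract the first batch: 32−18=14 makes and 16−4=12 misses.

14 makes and 12 misses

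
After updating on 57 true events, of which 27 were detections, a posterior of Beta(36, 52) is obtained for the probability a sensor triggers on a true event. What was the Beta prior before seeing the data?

A Beta(a, b) prior with s successes and f failures in binomial data gives a Beta(a+s, b+f) posterior.
So a = 36 − 27 = 9 and b = 52 − 30 = 22.

Beta(9, 22)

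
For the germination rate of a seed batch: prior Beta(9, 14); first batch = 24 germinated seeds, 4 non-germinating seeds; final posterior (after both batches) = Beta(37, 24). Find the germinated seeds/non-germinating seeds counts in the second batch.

4 germinated seeds and 6 non-germinating seeds

Sequential conjugate updates are equivalent to a single update on the pooled data, so total successes = posterior α − prior α and total failures = posterior β − prior β.
Total across both batches: 37−9=28 germinated seeds, 24−14=10 non-germinating seeds.
Subtract the first batch: 28−24=4 germinated seeds and 10−4=6 non-germinating seeds.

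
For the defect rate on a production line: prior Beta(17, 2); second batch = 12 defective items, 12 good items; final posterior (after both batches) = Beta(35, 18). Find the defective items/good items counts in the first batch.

6 defective items and 4 good items

Sequential conjugate updates are equivalent to a single update on the pooled data, so total successes = posterior α − prior α and total failures = posterior β − prior β.
Total across both batches: 35−17=18 defective items, 18−2=16 good items.
Subtract the second batch: 18−12=6 defective items and 16−12=4 good items.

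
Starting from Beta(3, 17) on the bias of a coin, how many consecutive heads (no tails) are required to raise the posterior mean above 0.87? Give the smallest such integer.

k = 111

After k heads and 0 tails the posterior is Beta(3+k, 17), with mean (3+k)/(3+17+k).
Set (3+k)/(20+k) > 0.87 and solve: k > (0.87·20 − 3)/(1 − 0.87) = 110.769.
The smallest integer exceeding 110.769 is 111, and checking k=111: (114)/(131) = 0.8702 > 0.87.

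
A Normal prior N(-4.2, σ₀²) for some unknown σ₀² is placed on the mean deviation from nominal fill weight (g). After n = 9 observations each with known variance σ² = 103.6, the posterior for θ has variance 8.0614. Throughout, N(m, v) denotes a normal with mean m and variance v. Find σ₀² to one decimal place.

For the Normal–Normal model with known σ², precisions add: τ_n = τ₀ + n/σ².
So 1/σ₀² = 1/8.0614 − 9/103.6 = 0.124048 − 0.086873 = 0.037175.
Hence σ₀² = 1/0.037175 ≈ 26.9.

σ₀² = 26.9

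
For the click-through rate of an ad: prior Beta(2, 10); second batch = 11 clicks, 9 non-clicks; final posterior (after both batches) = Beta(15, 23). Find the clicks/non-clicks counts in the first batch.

Sequential conjugate updates are equivalent to a single update on the pooled data, so total successes = posterior α − prior α and total failures = posterior β − prior β.
Total across both batches: 15−2=13 clicks, 23−10=13 non-clicks.
Subtract the second batch: 13−11=2 clicks and 13−9=4 non-clicks.

2 clicks and 4 non-clicks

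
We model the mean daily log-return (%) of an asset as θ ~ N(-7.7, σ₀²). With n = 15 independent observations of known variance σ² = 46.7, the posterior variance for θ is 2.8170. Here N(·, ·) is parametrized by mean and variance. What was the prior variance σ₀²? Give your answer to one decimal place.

Posterior precision equals prior precision plus data precision: 1/σ_n² = 1/σ₀² + n/σ².
So 1/σ₀² = 1/2.8170 − 15/46.7 = 0.354988 − 0.321199 = 0.033789.
Hence σ₀² = 1/0.033789 ≈ 29.6.

σ₀² = 29.6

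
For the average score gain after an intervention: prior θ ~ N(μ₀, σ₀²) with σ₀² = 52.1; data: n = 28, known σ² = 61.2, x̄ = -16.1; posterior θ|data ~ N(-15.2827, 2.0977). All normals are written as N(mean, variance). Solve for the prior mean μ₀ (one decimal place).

μ₀ = 4.2

With known observation variance, the Normal–Normal posterior has precision τ_n = τ₀ + n/σ² and mean μ_n = (τ₀μ₀ + (n/σ²)x̄)/τ_n.
Here τ₀ = 1/52.1 = 0.019194 and τ_data = 28/61.2 = 0.457516, so τ_n = 0.476710.
Rearranging for μ₀: μ₀ = (μ_n·τ_n − τ_data·x̄)/τ₀ = (-15.2827·0.476710 − 0.457516·-16.1) / 0.019194 = 0.080592/0.019194 ≈ 4.2.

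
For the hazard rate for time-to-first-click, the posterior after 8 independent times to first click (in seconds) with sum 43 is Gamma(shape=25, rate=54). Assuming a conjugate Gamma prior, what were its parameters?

Gamma(shape=17, rate=11)

Gamma–exponential conjugacy: posterior shape = α + n, posterior rate = β + Σtᵢ.
So α = 25 − 8 = 17 and β = 54 − 43 = 11.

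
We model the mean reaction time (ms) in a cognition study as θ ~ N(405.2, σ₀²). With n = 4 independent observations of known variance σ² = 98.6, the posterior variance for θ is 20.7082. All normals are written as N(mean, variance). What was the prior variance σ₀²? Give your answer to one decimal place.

Posterior precision equals prior precision plus data precision: 1/σ_n² = 1/σ₀² + n/σ².
So 1/σ₀² = 1/20.7082 − 4/98.6 = 0.048290 − 0.040568 = 0.007722.
Hence σ₀² = 1/0.007722 ≈ 129.5.

σ₀² = 129.5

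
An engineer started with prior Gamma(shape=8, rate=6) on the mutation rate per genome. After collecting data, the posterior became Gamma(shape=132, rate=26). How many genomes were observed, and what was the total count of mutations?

A Gamma(α, β) prior (rate parametrization) on a Poisson rate with n observations summing to S gives posterior Gamma(α+S, β+n).
Matching: Σxᵢ = 132 − 8 = 124 and n = 26 − 6 = 20.

n = 20 genomes with total 124 mutations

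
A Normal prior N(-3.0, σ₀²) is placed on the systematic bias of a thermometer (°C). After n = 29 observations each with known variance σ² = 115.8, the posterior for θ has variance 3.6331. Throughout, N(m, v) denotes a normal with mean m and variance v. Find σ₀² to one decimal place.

σ₀² = 40.3

For the Normal–Normal model with known σ², precisions add: τ_n = τ₀ + n/σ².
So 1/σ₀² = 1/3.6331 − 29/115.8 = 0.275247 − 0.250432 = 0.024815.
Hence σ₀² = 1/0.024815 ≈ 40.3.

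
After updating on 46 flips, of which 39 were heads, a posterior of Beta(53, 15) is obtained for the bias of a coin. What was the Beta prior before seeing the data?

Beta(14, 8)

Under Beta–binomial conjugacy the posterior parameters are (a+s, b+f).
So a = 53 − 39 = 14 and b = 15 − 7 = 8.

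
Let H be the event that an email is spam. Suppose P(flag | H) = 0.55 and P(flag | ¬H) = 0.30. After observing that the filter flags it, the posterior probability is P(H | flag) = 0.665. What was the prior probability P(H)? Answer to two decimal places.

P(H) = 0.52

In odds form, posterior odds = prior odds × likelihood ratio, so prior odds = posterior odds ÷ LR.
Posterior odds = 0.665/(1−0.665) = 1.9851. LR = 0.55/0.30 = 1.8333.
Prior odds = 1.9851/1.8333 = 1.0828, so P(H) = 1.0828/(1+1.0828) ≈ 0.52.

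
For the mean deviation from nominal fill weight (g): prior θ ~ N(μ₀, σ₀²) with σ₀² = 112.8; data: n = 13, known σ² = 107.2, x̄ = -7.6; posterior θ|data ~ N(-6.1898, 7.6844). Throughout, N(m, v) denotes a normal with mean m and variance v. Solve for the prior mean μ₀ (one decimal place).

The posterior mean is a precision-weighted average: μ_n = (τ₀μ₀ + τ_data·x̄)/(τ₀+τ_data), with τ₀=1/σ₀² and τ_data=n/σ².
Here τ₀ = 1/112.8 = 0.008865 and τ_data = 13/107.2 = 0.121269, so τ_n = 0.130134.
Rearranging for μ₀: μ₀ = (μ_n·τ_n − τ_data·x̄)/τ₀ = (-6.1898·0.130134 − 0.121269·-7.6) / 0.008865 = 0.116141/0.008865 ≈ 13.1.

μ₀ = 13.1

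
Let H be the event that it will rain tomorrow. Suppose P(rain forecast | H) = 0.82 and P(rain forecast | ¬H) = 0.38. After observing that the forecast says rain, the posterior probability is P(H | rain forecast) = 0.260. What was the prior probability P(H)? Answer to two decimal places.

P(H) = 0.14

Bayes' rule in odds form gives O(H|E) = O(H)·[P(E|H)/P(E|¬H)], hence O(H) = O(H|E)/LR.
Posterior odds = 0.260/(1−0.260) = 0.3514. LR = 0.82/0.38 = 2.1579.
Prior odds = 0.3514/2.1579 = 0.1628, so P(H) = 0.1628/(1+0.1628) ≈ 0.14.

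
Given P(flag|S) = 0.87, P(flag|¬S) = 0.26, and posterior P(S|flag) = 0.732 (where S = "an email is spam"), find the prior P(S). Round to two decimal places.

P(S) = 0.45

In odds form, posterior odds = prior odds × likelihood ratio, so prior odds = posterior odds ÷ LR.
Posterior odds = 0.732/(1−0.732) = 2.7313. LR = 0.87/0.26 = 3.3462.
Prior odds = 2.7313/3.3462 = 0.8162, so P(S) = 0.8162/(1+0.8162) ≈ 0.45.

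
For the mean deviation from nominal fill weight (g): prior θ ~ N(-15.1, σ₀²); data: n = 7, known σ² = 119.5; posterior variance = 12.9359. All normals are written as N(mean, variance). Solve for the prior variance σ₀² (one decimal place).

σ₀² = 53.4

Posterior precision equals prior precision plus data precision: 1/σ_n² = 1/σ₀² + n/σ².
So 1/σ₀² = 1/12.9359 − 7/119.5 = 0.077304 − 0.058577 = 0.018727.
Hence σ₀² = 1/0.018727 ≈ 53.4.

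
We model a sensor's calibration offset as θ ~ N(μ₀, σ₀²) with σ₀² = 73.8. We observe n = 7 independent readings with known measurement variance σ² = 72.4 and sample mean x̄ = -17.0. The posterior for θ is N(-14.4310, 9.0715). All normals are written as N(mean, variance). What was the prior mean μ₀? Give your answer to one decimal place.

With known observation variance, the Normal–Normal posterior has precision τ_n = τ₀ + n/σ² and mean μ_n = (τ₀μ₀ + (n/σ²)x̄)/τ_n.
Here τ₀ = 1/73.8 = 0.013550 and τ_data = 7/72.4 = 0.096685, so τ_n = 0.110235.
Rearranging for μ₀: μ₀ = (μ_n·τ_n − τ_data·x̄)/τ₀ = (-14.4310·0.110235 − 0.096685·-17.0) / 0.013550 = 0.052844/0.013550 ≈ 3.9.

μ₀ = 3.9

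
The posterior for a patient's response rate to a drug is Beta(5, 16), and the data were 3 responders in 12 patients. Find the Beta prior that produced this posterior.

Beta(2, 7)

Beta is conjugate to the binomial likelihood: posterior = Beta(a+s, b+f).
So a = 5 − 3 = 2 and b = 16 − 9 = 7.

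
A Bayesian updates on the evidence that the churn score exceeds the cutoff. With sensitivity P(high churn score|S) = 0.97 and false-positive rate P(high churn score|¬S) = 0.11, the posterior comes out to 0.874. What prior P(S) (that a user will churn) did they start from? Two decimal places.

P(S) = 0.44

In odds form, posterior odds = prior odds × likelihood ratio, so prior odds = posterior odds ÷ LR.
Posterior odds = 0.874/(1−0.874) = 6.9365. LR = 0.97/0.11 = 8.8182.
Prior odds = 6.9365/8.8182 = 0.7866, so P(S) = 0.7866/(1+0.7866) ≈ 0.44.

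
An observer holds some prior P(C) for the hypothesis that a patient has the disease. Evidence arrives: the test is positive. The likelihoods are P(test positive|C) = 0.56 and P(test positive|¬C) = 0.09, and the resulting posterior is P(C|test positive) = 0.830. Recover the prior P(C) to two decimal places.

In odds form, posterior odds = prior odds × likelihood ratio, so prior odds = posterior odds ÷ LR.
Posterior odds = 0.830/(1−0.830) = 4.8824. LR = 0.56/0.09 = 6.2222.
Prior odds = 4.8824/6.2222 = 0.7847, so P(C) = 0.7847/(1+0.7847) ≈ 0.44.

P(C) = 0.44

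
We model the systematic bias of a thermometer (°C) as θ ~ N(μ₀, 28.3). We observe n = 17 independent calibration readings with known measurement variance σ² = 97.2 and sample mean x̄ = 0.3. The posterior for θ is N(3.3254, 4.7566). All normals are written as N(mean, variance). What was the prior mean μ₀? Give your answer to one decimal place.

With known observation variance, the Normal–Normal posterior has precision τ_n = τ₀ + n/σ² and mean μ_n = (τ₀μ₀ + (n/σ²)x̄)/τ_n.
Here τ₀ = 1/28.3 = 0.035336 and τ_data = 17/97.2 = 0.174897, so τ_n = 0.210233.
Rearranging for μ₀: μ₀ = (μ_n·τ_n − τ_data·x̄)/τ₀ = (3.3254·0.210233 − 0.174897·0.3) / 0.035336 = 0.646640/0.035336 ≈ 18.3.

μ₀ = 18.3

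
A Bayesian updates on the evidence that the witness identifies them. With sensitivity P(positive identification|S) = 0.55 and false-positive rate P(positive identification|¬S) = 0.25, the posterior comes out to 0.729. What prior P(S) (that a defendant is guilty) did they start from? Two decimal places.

Bayes' rule in odds form gives O(S|E) = O(S)·[P(E|S)/P(E|¬S)], hence O(S) = O(S|E)/LR.
Posterior odds = 0.729/(1−0.729) = 2.6900. LR = 0.55/0.25 = 2.2000.
Prior odds = 2.6900/2.2000 = 1.2227, so P(S) = 1.2227/(1+1.2227) ≈ 0.55.

P(S) = 0.55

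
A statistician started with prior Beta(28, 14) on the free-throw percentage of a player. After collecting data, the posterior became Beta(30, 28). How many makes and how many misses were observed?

2 makes and 14 misses

Beta is conjugate to the binomial likelihood: posterior = Beta(a+s, b+f).
Match parameters: s=30−28=2, f=28−14=14.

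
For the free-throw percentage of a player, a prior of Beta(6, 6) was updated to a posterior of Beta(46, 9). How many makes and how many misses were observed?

40 makes and 3 misses

Beta is conjugate to the binomial likelihood: posterior = Beta(a+s, b+f).
So s = 46 − 6 = 40 and f = 9 − 6 = 3.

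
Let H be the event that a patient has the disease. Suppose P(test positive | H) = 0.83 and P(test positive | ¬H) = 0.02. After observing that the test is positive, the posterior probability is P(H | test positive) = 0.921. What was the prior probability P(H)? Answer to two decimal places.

P(H) = 0.22

Bayes' rule in odds form gives O(H|E) = O(H)·[P(E|H)/P(E|¬H)], hence O(H) = O(H|E)/LR.
Posterior odds = 0.921/(1−0.921) = 11.6582. LR = 0.83/0.02 = 41.5000.
Prior odds = 11.6582/41.5000 = 0.2809, so P(H) = 0.2809/(1+0.2809) ≈ 0.22.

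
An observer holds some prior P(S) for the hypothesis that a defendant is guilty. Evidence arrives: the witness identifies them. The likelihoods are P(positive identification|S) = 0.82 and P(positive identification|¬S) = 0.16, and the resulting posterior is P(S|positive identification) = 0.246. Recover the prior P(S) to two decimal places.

P(S) = 0.06

In odds form, posterior odds = prior odds × likelihood ratio, so prior odds = posterior odds ÷ LR.
Posterior odds = 0.246/(1−0.246) = 0.3263. LR = 0.82/0.16 = 5.1250.
Prior odds = 0.3263/5.1250 = 0.0637, so P(S) = 0.0637/(1+0.0637) ≈ 0.06.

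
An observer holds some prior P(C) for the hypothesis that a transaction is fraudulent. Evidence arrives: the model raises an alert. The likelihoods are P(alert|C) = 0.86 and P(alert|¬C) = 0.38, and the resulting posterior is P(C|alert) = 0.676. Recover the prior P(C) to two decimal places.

P(C) = 0.48

In odds form, posterior odds = prior odds × likelihood ratio, so prior odds = posterior odds ÷ LR.
Posterior odds = 0.676/(1−0.676) = 2.0864. LR = 0.86/0.38 = 2.2632.
Prior odds = 2.0864/2.2632 = 0.9219, so P(C) = 0.9219/(1+0.9219) ≈ 0.48.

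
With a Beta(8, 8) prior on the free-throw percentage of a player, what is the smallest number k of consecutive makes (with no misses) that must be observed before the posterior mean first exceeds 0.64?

After k makes and 0 misses the posterior is Beta(8+k, 8), with mean (8+k)/(8+8+k).
Set (8+k)/(16+k) > 0.64 and solve: k > (0.64·16 − 8)/(1 − 0.64) = 6.222.
The smallest integer exceeding 6.222 is 7, and checking k=7: (15)/(23) = 0.6522 > 0.64.

k = 7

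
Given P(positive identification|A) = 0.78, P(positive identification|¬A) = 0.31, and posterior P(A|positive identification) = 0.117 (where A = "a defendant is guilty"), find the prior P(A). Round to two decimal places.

P(A) = 0.05

In odds form, posterior odds = prior odds × likelihood ratio, so prior odds = posterior odds ÷ LR.
Posterior odds = 0.117/(1−0.117) = 0.1325. LR = 0.78/0.31 = 2.5161.
Prior odds = 0.1325/2.5161 = 0.0527, so P(A) = 0.0527/(1+0.0527) ≈ 0.05.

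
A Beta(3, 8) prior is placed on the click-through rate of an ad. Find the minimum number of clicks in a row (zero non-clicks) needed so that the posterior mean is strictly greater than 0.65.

After k clicks and 0 non-clicks the posterior is Beta(3+k, 8), with mean (3+k)/(3+8+k).
Set (3+k)/(11+k) > 0.65 and solve: k > (0.65·11 − 3)/(1 − 0.65) = 11.857.
The smallest integer exceeding 11.857 is 12.

k = 12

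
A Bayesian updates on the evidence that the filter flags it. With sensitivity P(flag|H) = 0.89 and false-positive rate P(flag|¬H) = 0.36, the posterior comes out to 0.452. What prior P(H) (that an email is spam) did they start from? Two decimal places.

P(H) = 0.25

In odds form, posterior odds = prior odds × likelihood ratio, so prior odds = posterior odds ÷ LR.
Posterior odds = 0.452/(1−0.452) = 0.8248. LR = 0.89/0.36 = 2.4722.
Prior odds = 0.8248/2.4722 = 0.3336, so P(H) = 0.3336/(1+0.3336) ≈ 0.25.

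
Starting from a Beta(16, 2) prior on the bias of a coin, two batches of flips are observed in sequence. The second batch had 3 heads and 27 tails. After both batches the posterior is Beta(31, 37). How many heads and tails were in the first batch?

Because Beta–binomial updating is additive in the counts, the combined data contributed (α_post−α_prior, β_post−β_prior) successes and failures.
Total across both batches: 31−16=15 heads, 37−2=35 tails.
Subtract the second batch: 15−3=12 heads and 35−27=8 tails.

12 heads and 8 tails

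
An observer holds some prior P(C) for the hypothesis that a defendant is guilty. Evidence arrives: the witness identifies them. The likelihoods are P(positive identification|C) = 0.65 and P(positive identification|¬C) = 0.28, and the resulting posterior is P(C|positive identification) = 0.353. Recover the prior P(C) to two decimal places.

P(C) = 0.19

Bayes' rule in odds form gives O(C|E) = O(C)·[P(E|C)/P(E|¬C)], hence O(C) = O(C|E)/LR.
Posterior odds = 0.353/(1−0.353) = 0.5456. LR = 0.65/0.28 = 2.3214.
Prior odds = 0.5456/2.3214 = 0.2350, so P(C) = 0.2350/(1+0.2350) ≈ 0.19.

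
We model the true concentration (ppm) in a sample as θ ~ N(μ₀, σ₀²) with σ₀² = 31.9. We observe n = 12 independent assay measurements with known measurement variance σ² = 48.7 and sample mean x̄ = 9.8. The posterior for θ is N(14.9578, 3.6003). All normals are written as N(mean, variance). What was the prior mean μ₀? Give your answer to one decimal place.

μ₀ = 55.5

The posterior mean is a precision-weighted average: μ_n = (τ₀μ₀ + τ_data·x̄)/(τ₀+τ_data), with τ₀=1/σ₀² and τ_data=n/σ².
Here τ₀ = 1/31.9 = 0.031348 and τ_data = 12/48.7 = 0.246407, so τ_n = 0.277755.
Rearranging for μ₀: μ₀ = (μ_n·τ_n − τ_data·x̄)/τ₀ = (14.9578·0.277755 − 0.246407·9.8) / 0.031348 = 1.739815/0.031348 ≈ 55.5.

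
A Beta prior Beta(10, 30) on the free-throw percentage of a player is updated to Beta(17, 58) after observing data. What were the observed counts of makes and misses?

Beta is conjugate to the binomial likelihood: posterior = Beta(a+s, b+f).
So s = 17 − 10 = 7 and f = 58 − 30 = 28.

7 makes and 28 misses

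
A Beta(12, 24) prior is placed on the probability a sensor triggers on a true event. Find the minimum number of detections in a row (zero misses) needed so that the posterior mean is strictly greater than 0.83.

After k detections and 0 misses the posterior is Beta(12+k, 24), with mean (12+k)/(12+24+k).
Set (12+k)/(36+k) > 0.83 and solve: k > (0.83·36 − 12)/(1 − 0.83) = 105.176.
The smallest integer exceeding 105.176 is 106, and checking k=106: (118)/(142) = 0.8310 > 0.83.

k = 106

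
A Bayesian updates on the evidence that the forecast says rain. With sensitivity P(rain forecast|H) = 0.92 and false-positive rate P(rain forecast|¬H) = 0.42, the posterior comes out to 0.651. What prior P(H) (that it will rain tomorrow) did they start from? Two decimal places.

Bayes' rule in odds form gives O(H|E) = O(H)·[P(E|H)/P(E|¬H)], hence O(H) = O(H|E)/LR.
Posterior odds = 0.651/(1−0.651) = 1.8653. LR = 0.92/0.42 = 2.1905.
Prior odds = 1.8653/2.1905 = 0.8515, so P(H) = 0.8515/(1+0.8515) ≈ 0.46.

P(H) = 0.46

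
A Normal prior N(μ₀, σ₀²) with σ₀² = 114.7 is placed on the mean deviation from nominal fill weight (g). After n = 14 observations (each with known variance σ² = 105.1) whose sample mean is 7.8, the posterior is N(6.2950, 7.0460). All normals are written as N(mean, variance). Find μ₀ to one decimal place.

μ₀ = -16.7

The posterior mean is a precision-weighted average: μ_n = (τ₀μ₀ + τ_data·x̄)/(τ₀+τ_data), with τ₀=1/σ₀² and τ_data=n/σ².
Here τ₀ = 1/114.7 = 0.008718 and τ_data = 14/105.1 = 0.133206, so τ_n = 0.141924.
Rearranging for μ₀: μ₀ = (μ_n·τ_n − τ_data·x̄)/τ₀ = (6.2950·0.141924 − 0.133206·7.8) / 0.008718 = -0.145595/0.008718 ≈ -16.7.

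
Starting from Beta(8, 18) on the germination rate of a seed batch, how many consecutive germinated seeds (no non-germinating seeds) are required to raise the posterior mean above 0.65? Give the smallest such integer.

After k germinated seeds and 0 non-germinating seeds the posterior is Beta(8+k, 18), with mean (8+k)/(8+18+k).
Set (8+k)/(26+k) > 0.65 and solve: k > (0.65·26 − 8)/(1 − 0.65) = 25.429.
The smallest integer exceeding 25.429 is 26, and checking k=26: (34)/(52) = 0.6538 > 0.65.

k = 26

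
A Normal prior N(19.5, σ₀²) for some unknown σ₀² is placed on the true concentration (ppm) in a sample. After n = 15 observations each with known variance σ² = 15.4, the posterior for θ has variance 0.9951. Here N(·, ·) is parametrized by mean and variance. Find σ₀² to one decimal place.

For the Normal–Normal model with known σ², precisions add: τ_n = τ₀ + n/σ².
So 1/σ₀² = 1/0.9951 − 15/15.4 = 1.004924 − 0.974026 = 0.030898.
Hence σ₀² = 1/0.030898 ≈ 32.4.

σ₀² = 32.4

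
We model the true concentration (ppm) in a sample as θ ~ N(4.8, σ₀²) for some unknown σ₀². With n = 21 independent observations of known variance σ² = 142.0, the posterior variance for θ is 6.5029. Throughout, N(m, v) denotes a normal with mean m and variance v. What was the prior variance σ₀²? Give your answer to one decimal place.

For the Normal–Normal model with known σ², precisions add: τ_n = τ₀ + n/σ².
So 1/σ₀² = 1/6.5029 − 21/142.0 = 0.153778 − 0.147887 = 0.005891.
Hence σ₀² = 1/0.005891 ≈ 169.8.

σ₀² = 169.8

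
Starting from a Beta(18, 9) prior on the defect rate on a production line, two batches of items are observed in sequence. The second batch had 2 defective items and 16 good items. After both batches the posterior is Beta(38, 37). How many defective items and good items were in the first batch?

Because Beta–binomial updating is additive in the counts, the combined data contributed (α_post−α_prior, β_post−β_prior) successes and failures.
Total across both batches: 38−18=20 defective items, 37−9=28 good items.
Subtract the second batch: 20−2=18 defective items and 28−16=12 good items.

18 defective items and 12 good items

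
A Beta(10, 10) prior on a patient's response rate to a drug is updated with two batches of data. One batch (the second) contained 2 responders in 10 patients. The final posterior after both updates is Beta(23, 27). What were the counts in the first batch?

11 responders and 9 non-responders

Sequential conjugate updates are equivalent to a single update on the pooled data, so total successes = posterior α − prior α and total failures = posterior β − prior β.
Total across both batches: 23−10=13 responders, 27−10=17 non-responders.
Subtract the second batch: 13−2=11 responders and 17−8=9 non-responders.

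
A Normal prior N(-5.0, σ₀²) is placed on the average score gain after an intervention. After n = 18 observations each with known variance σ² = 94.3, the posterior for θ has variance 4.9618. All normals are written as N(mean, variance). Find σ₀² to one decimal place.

σ₀² = 93.8

Posterior precision equals prior precision plus data precision: 1/σ_n² = 1/σ₀² + n/σ².
So 1/σ₀² = 1/4.9618 − 18/94.3 = 0.201540 − 0.190880 = 0.010660.
Hence σ₀² = 1/0.010660 ≈ 93.8.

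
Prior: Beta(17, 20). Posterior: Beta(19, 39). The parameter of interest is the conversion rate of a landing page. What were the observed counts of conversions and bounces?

2 conversions and 19 bounces

Under Beta–binomial conjugacy the posterior parameters are (α+s, β+f).
So s = 19 − 17 = 2 and f = 39 − 20 = 19.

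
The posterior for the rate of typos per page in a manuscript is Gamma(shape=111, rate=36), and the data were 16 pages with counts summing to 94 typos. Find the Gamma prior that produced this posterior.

Gamma(shape=17, rate=20)

A Gamma(α, β) prior (rate parametrization) on a Poisson rate with n observations summing to S gives posterior Gamma(α+S, β+n).
So α = 111 − 94 = 17 and β = 36 − 16 = 20.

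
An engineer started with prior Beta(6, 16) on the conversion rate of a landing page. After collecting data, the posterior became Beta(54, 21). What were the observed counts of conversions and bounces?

48 conversions and 5 bounces

A Beta(α, β) prior with s successes and f failures in binomial data gives a Beta(α+s, β+f) posterior.
Match parameters: s=54−6=48, f=21−16=5.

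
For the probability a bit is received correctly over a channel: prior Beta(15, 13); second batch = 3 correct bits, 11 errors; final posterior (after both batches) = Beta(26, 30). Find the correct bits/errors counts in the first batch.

Because Beta–binomial updating is additive in the counts, the combined data contributed (α_post−α_prior, β_post−β_prior) successes and failures.
Total across both batches: 26−15=11 correct bits, 30−13=17 errors.
Subtract the second batch: 11−3=8 correct bits and 17−11=6 errors.

8 correct bits and 6 errors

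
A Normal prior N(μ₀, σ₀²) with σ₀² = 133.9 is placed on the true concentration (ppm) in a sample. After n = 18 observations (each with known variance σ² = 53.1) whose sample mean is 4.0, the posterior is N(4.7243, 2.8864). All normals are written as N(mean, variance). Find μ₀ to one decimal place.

The posterior mean is a precision-weighted average: μ_n = (τ₀μ₀ + τ_data·x̄)/(τ₀+τ_data), with τ₀=1/σ₀² and τ_data=n/σ².
Here τ₀ = 1/133.9 = 0.007468 and τ_data = 18/53.1 = 0.338983, so τ_n = 0.346451.
Rearranging for μ₀: μ₀ = (μ_n·τ_n − τ_data·x̄)/τ₀ = (4.7243·0.346451 − 0.338983·4.0) / 0.007468 = 0.280806/0.007468 ≈ 37.6.

μ₀ = 37.6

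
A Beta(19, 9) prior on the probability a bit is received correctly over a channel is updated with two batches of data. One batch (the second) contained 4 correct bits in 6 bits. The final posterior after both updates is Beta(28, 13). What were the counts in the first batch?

5 correct bits and 2 errors

Sequential conjugate updates are equivalent to a single update on the pooled data, so total successes = posterior α − prior α and total failures = posterior β − prior β.
Total across both batches: 28−19=9 correct bits, 13−9=4 errors.
Subtract the second batch: 9−4=5 correct bits and 4−2=2 errors.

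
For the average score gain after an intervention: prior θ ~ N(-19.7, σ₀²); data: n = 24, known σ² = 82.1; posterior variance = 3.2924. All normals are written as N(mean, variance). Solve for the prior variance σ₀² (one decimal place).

For the Normal–Normal model with known σ², precisions add: τ_n = τ₀ + n/σ².
So 1/σ₀² = 1/3.2924 − 24/82.1 = 0.303730 − 0.292326 = 0.011404.
Hence σ₀² = 1/0.011404 ≈ 87.7.

σ₀² = 87.7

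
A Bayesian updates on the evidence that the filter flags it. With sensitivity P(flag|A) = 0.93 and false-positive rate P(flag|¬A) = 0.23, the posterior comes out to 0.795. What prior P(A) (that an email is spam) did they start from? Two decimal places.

Bayes' rule in odds form gives O(A|E) = O(A)·[P(E|A)/P(E|¬A)], hence O(A) = O(A|E)/LR.
Posterior odds = 0.795/(1−0.795) = 3.8780. LR = 0.93/0.23 = 4.0435.
Prior odds = 3.8780/4.0435 = 0.9591, so P(A) = 0.9591/(1+0.9591) ≈ 0.49.

P(A) = 0.49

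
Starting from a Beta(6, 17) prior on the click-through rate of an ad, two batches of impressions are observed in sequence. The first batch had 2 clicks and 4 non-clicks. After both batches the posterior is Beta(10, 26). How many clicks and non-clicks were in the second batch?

Because Beta–binomial updating is additive in the counts, the combined data contributed (α_post−α_prior, β_post−β_prior) successes and failures.
Total across both batches: 10−6=4 clicks, 26−17=9 non-clicks.
Subtract the first batch: 4−2=2 clicks and 9−4=5 non-clicks.

2 clicks and 5 non-clicks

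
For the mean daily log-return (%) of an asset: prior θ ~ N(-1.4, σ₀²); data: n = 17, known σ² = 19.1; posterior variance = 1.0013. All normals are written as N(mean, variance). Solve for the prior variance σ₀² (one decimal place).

σ₀² = 9.2

Posterior precision equals prior precision plus data precision: 1/σ_n² = 1/σ₀² + n/σ².
So 1/σ₀² = 1/1.0013 − 17/19.1 = 0.998702 − 0.890052 = 0.108650.
Hence σ₀² = 1/0.108650 ≈ 9.2.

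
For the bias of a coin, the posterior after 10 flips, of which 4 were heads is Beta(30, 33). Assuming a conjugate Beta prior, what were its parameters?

Beta is conjugate to the binomial likelihood: posterior = Beta(α+s, β+f).
So α = 30 − 4 = 26 and β = 33 − 6 = 27.

Beta(26, 27)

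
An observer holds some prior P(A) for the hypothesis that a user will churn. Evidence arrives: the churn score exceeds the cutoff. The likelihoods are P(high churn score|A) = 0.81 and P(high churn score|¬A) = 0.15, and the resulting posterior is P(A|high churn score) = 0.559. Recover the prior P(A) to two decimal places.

P(A) = 0.19

In odds form, posterior odds = prior odds × likelihood ratio, so prior odds = posterior odds ÷ LR.
Posterior odds = 0.559/(1−0.559) = 1.2676. LR = 0.81/0.15 = 5.4000.
Prior odds = 1.2676/5.4000 = 0.2347, so P(A) = 0.2347/(1+0.2347) ≈ 0.19.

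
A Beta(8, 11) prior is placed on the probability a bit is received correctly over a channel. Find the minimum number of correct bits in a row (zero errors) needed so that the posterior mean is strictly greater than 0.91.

k = 104

After k correct bits and 0 errors the posterior is Beta(8+k, 11), with mean (8+k)/(8+11+k).
Set (8+k)/(19+k) > 0.91 and solve: k > (0.91·19 − 8)/(1 − 0.91) = 103.222.
The smallest integer exceeding 103.222 is 104.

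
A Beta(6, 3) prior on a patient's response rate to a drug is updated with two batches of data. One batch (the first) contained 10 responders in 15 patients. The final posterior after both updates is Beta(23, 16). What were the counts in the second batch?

Because Beta–binomial updating is additive in the counts, the combined data contributed (α_post−α_prior, β_post−β_prior) successes and failures.
Total across both batches: 23−6=17 responders, 16−3=13 non-responders.
Subtract the first batch: 17−10=7 responders and 13−5=8 non-responders.

7 responders and 8 non-responders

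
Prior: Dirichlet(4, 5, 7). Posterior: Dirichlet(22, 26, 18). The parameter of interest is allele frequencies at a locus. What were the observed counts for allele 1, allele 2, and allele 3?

For a Dirichlet(α) prior with multinomial counts c, the posterior is Dirichlet(α + c) componentwise.
Counts are posterior − prior componentwise: 22−4=18, 26−5=21, 18−7=11.

counts (18, 21, 11)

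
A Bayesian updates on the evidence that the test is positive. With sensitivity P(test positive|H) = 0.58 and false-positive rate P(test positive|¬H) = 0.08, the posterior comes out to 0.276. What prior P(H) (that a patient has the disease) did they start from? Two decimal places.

In odds form, posterior odds = prior odds × likelihood ratio, so prior odds = posterior odds ÷ LR.
Posterior odds = 0.276/(1−0.276) = 0.3812. LR = 0.58/0.08 = 7.2500.
Prior odds = 0.3812/7.2500 = 0.0526, so P(H) = 0.0526/(1+0.0526) ≈ 0.05.

P(H) = 0.05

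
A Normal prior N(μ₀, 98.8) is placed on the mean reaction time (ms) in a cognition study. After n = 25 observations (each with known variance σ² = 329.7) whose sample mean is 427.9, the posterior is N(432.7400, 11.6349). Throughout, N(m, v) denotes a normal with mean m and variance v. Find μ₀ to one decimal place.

μ₀ = 469.0

With known observation variance, the Normal–Normal posterior has precision τ_n = τ₀ + n/σ² and mean μ_n = (τ₀μ₀ + (n/σ²)x̄)/τ_n.
Here τ₀ = 1/98.8 = 0.010121 and τ_data = 25/329.7 = 0.075827, so τ_n = 0.085948.
Rearranging for μ₀: μ₀ = (μ_n·τ_n − τ_data·x̄)/τ₀ = (432.7400·0.085948 − 0.075827·427.9) / 0.010121 = 4.746764/0.010121 ≈ 469.0.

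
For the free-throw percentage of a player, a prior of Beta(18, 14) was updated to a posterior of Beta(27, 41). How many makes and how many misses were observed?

9 makes and 27 misses

A Beta(α, β) prior with s successes and f failures in binomial data gives a Beta(α+s, β+f) posterior.
So s = 27 − 18 = 9 and f = 41 − 14 = 27.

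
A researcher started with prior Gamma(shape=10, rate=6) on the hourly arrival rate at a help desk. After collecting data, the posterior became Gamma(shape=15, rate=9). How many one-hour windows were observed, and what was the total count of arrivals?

Gamma–Poisson conjugacy: posterior shape = α + Σxᵢ, posterior rate = β + n.
Matching: Σxᵢ = 15 − 10 = 5 and n = 9 − 6 = 3.

n = 3 one-hour windows with total 5 arrivals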